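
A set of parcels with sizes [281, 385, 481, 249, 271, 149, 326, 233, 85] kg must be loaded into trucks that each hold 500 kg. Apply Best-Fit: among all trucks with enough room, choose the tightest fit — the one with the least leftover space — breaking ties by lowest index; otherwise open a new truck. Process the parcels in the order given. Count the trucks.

truck 1: place 281 kg, 219 kg left
truck 2: place 385 kg, 115 kg left
truck 3: place 481 kg, 19 kg left
truck 4: place 249 kg, 251 kg left
truck 5: place 271 kg, 229 kg left
truck 1: place 149 kg, 70 kg left
truck 6: place 326 kg, 174 kg left
truck 4: place 233 kg, 18 kg left
truck 2: place 85 kg, 30 kg left
Final trucks: [281,149] [385,85] [481] [249,233] [271] [326].

6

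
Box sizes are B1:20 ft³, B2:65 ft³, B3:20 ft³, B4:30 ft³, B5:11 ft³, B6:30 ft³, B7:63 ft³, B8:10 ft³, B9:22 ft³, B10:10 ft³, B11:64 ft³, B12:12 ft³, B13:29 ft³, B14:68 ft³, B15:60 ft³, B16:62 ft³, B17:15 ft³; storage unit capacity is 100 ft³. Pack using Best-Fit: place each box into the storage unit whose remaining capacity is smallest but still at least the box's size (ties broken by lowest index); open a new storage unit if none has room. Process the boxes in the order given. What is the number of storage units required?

7

Put B1 (20 ft³) in storage unit 1; 80 ft³ remain.
Put B2 (65 ft³) in storage unit 1; 15 ft³ remain.
Put B3 (20 ft³) in storage unit 2; 80 ft³ remain.
Put B4 (30 ft³) in storage unit 2; 50 ft³ remain.
Put B5 (11 ft³) in storage unit 1; 4 ft³ remain.
Put B6 (30 ft³) in storage unit 2; 20 ft³ remain.
Put B7 (63 ft³) in storage unit 3; 37 ft³ remain.
Put B8 (10 ft³) in storage unit 2; 10 ft³ remain.
Put B9 (22 ft³) in storage unit 3; 15 ft³ remain.
Put B10 (10 ft³) in storage unit 2; 0 ft³ remain.
Put B11 (64 ft³) in storage unit 4; 36 ft³ remain.
Put B12 (12 ft³) in storage unit 3; 3 ft³ remain.
Put B13 (29 ft³) in storage unit 4; 7 ft³ remain.
Put B14 (68 ft³) in storage unit 5; 32 ft³ remain.
Put B15 (60 ft³) in storage unit 6; 40 ft³ remain.
Put B16 (62 ft³) in storage unit 7; 38 ft³ remain.
Put B17 (15 ft³) in storage unit 5; 17 ft³ remain.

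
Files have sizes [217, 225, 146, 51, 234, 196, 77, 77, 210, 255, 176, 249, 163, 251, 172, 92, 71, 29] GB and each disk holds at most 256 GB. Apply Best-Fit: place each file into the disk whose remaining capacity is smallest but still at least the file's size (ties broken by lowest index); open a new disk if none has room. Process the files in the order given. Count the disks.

217 GB → disk 1 (remaining 39 GB)
225 GB → disk 2 (remaining 31 GB)
146 GB → disk 3 (remaining 110 GB)
51 GB → disk 3 (remaining 59 GB)
234 GB → disk 4 (remaining 22 GB)
196 GB → disk 5 (remaining 60 GB)
77 GB → disk 6 (remaining 179 GB)
77 GB → disk 6 (remaining 102 GB)
210 GB → disk 7 (remaining 46 GB)
255 GB → disk 8 (remaining 1 GB)
176 GB → disk 9 (remaining 80 GB)
249 GB → disk 10 (remaining 7 GB)
163 GB → disk 11 (remaining 93 GB)
251 GB → disk 12 (remaining 5 GB)
172 GB → disk 13 (remaining 84 GB)
92 GB → disk 11 (remaining 1 GB)
71 GB → disk 9 (remaining 9 GB)
29 GB → disk 2 (remaining 2 GB)

13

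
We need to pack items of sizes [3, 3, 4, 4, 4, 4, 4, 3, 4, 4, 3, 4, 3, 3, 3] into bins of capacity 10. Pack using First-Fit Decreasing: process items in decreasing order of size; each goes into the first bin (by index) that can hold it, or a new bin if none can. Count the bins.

Sorted descending: 4, 4, 4, 4, 4, 4, 4, 4, 3, 3, 3, 3, 3, 3, 3.
bin 1: place 4, 6 left
bin 1: place 4, 2 left
bin 2: place 4, 6 left
bin 2: place 4, 2 left
bin 3: place 4, 6 left
bin 3: place 4, 2 left
bin 4: place 4, 6 left
bin 4: place 4, 2 left
bin 5: place 3, 7 left
bin 5: place 3, 4 left
bin 5: place 3, 1 left
bin 6: place 3, 7 left
bin 6: place 3, 4 left
bin 6: place 3, 1 left
bin 7: place 3, 7 left

7 bins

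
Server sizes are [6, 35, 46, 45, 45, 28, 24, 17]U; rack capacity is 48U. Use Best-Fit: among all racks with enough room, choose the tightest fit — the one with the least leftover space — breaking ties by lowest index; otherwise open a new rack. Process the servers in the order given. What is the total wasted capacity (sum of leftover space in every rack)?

42

Put 6U in rack 1; 42U remain.
Put 35U in rack 1; 7U remain.
Put 46U in rack 2; 2U remain.
Put 45U in rack 3; 3U remain.
Put 45U in rack 4; 3U remain.
Put 28U in rack 5; 20U remain.
Put 24U in rack 6; 24U remain.
Put 17U in rack 5; 3U remain.
6 racks × 48U = 288U; used 246U; unused 42U.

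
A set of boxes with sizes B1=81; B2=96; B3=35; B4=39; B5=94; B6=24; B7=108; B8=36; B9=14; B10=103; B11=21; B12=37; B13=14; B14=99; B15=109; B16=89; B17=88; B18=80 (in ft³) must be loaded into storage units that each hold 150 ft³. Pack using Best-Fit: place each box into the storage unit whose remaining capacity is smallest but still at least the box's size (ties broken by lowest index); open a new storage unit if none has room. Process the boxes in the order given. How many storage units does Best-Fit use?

Put B1 (81 ft³) in storage unit 1; 69 ft³ remain.
Put B2 (96 ft³) in storage unit 2; 54 ft³ remain.
Put B3 (35 ft³) in storage unit 2; 19 ft³ remain.
Put B4 (39 ft³) in storage unit 1; 30 ft³ remain.
Put B5 (94 ft³) in storage unit 3; 56 ft³ remain.
Put B6 (24 ft³) in storage unit 1; 6 ft³ remain.
Put B7 (108 ft³) in storage unit 4; 42 ft³ remain.
Put B8 (36 ft³) in storage unit 4; 6 ft³ remain.
Put B9 (14 ft³) in storage unit 2; 5 ft³ remain.
Put B10 (103 ft³) in storage unit 5; 47 ft³ remain.
Put B11 (21 ft³) in storage unit 5; 26 ft³ remain.
Put B12 (37 ft³) in storage unit 3; 19 ft³ remain.
Put B13 (14 ft³) in storage unit 3; 5 ft³ remain.
Put B14 (99 ft³) in storage unit 6; 51 ft³ remain.
Put B15 (109 ft³) in storage unit 7; 41 ft³ remain.
Put B16 (89 ft³) in storage unit 8; 61 ft³ remain.
Put B17 (88 ft³) in storage unit 9; 62 ft³ remain.
Put B18 (80 ft³) in storage unit 10; 70 ft³ remain.

10 storage units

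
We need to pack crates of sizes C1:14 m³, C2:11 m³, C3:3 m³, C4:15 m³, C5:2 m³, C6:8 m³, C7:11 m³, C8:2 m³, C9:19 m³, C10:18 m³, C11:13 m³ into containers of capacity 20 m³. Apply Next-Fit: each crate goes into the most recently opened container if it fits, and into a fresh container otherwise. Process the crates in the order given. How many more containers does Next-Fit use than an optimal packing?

Next-Fit: [14] [11,3] [15,2] [8,11] [2] [19] [18] [13] → 8 containers.
7 crates exceed 10 m³ (half the capacity), and no two of those can share a container, so at least 7 containers are needed.
An optimal packing achieves that bound: [19] [18,2] [15,3,2] [14] [13] [11,8] [11] → 7 containers.
Excess: 8 − 7 = 1.

1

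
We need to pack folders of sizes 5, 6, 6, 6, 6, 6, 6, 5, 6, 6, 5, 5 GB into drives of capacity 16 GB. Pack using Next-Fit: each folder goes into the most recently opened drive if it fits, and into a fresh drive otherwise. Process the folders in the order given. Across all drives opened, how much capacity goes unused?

28

drive 1: place 5 GB, 11 GB left
drive 1: place 6 GB, 5 GB left
drive 2: place 6 GB, 10 GB left
drive 2: place 6 GB, 4 GB left
drive 3: place 6 GB, 10 GB left
drive 3: place 6 GB, 4 GB left
drive 4: place 6 GB, 10 GB left
drive 4: place 5 GB, 5 GB left
drive 5: place 6 GB, 10 GB left
drive 5: place 6 GB, 4 GB left
drive 6: place 5 GB, 11 GB left
drive 6: place 5 GB, 6 GB left
6 drives × 16 GB = 96 GB; used 68 GB; unused 28 GB.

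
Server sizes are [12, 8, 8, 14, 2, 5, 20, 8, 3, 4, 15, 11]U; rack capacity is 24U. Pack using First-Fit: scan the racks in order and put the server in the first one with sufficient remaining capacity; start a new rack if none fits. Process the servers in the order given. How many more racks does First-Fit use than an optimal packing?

1

First-Fit: [12,8,2] [8,14] [5,8,3,4] [20] [15] [11] → 6 racks.
Total size 110U; any packing needs at least ⌈110/24⌉ = 5 racks.
An optimal packing achieves that bound: [20,4] [15,8] [14,8,2] [12,11] [8,5,3] → 5 racks.
Excess: 6 − 5 = 1.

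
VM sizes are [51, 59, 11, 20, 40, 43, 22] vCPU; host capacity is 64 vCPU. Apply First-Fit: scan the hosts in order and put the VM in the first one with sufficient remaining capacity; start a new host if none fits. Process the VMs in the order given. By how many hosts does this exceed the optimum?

1

First-Fit: [51,11] [59] [20,40] [43] [22] → 5 hosts.
Total size 246 vCPU; any packing needs at least ⌈246/64⌉ = 4 hosts.
An optimal packing achieves that bound: [59] [51,11] [43,20] [40,22] → 4 hosts.
Excess: 5 − 4 = 1.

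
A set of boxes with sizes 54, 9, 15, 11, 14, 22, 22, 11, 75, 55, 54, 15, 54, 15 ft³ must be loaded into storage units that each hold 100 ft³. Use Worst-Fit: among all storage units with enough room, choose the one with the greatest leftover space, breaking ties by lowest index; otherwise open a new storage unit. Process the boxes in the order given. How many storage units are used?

54 ft³ → storage unit 1 (remaining 46 ft³)
9 ft³ → storage unit 1 (remaining 37 ft³)
15 ft³ → storage unit 1 (remaining 22 ft³)
11 ft³ → storage unit 1 (remaining 11 ft³)
14 ft³ → storage unit 2 (remaining 86 ft³)
22 ft³ → storage unit 2 (remaining 64 ft³)
22 ft³ → storage unit 2 (remaining 42 ft³)
11 ft³ → storage unit 2 (remaining 31 ft³)
75 ft³ → storage unit 3 (remaining 25 ft³)
55 ft³ → storage unit 4 (remaining 45 ft³)
54 ft³ → storage unit 5 (remaining 46 ft³)
15 ft³ → storage unit 5 (remaining 31 ft³)
54 ft³ → storage unit 6 (remaining 46 ft³)
15 ft³ → storage unit 6 (remaining 31 ft³)
Final storage units: [54,9,15,11] [14,22,22,11] [75] [55] [54,15] [54,15].

6 storage units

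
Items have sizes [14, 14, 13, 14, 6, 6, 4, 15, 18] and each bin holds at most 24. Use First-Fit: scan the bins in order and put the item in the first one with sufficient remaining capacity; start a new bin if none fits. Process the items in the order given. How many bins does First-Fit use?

6 bins

bin 1: place 14, 10 left
bin 2: place 14, 10 left
bin 3: place 13, 11 left
bin 4: place 14, 10 left
bin 1: place 6, 4 left
bin 2: place 6, 4 left
bin 1: place 4, 0 left
bin 5: place 15, 9 left
bin 6: place 18, 6 left
Final bins: [14,6,4] [14,6] [13] [14] [15] [18].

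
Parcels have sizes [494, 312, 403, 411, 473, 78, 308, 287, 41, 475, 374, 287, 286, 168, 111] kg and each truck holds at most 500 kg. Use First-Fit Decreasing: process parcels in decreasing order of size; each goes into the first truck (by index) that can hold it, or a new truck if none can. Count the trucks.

Sorted descending: 494, 475, 473, 411, 403, 374, 312, 308, 287, 287, 286, 168, 111, 78, 41.
Put 494 kg in truck 1; 6 kg remain.
Put 475 kg in truck 2; 25 kg remain.
Put 473 kg in truck 3; 27 kg remain.
Put 411 kg in truck 4; 89 kg remain.
Put 403 kg in truck 5; 97 kg remain.
Put 374 kg in truck 6; 126 kg remain.
Put 312 kg in truck 7; 188 kg remain.
Put 308 kg in truck 8; 192 kg remain.
Put 287 kg in truck 9; 213 kg remain.
Put 287 kg in truck 10; 213 kg remain.
Put 286 kg in truck 11; 214 kg remain.
Put 168 kg in truck 7; 20 kg remain.
Put 111 kg in truck 6; 15 kg remain.
Put 78 kg in truck 4; 11 kg remain.
Put 41 kg in truck 5; 56 kg remain.

11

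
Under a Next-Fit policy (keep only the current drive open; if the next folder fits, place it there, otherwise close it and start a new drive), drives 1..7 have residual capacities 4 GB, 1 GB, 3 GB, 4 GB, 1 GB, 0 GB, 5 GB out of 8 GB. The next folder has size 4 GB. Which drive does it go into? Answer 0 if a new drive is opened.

Next-Fit only looks at drive 7, which has 5 GB free.
4 GB fits there.

7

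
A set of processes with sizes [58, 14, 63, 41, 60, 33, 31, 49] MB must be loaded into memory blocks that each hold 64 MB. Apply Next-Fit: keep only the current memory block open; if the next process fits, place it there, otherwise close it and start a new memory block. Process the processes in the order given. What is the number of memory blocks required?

memory block 1: place 58 MB, 6 MB left
memory block 2: place 14 MB, 50 MB left
memory block 3: place 63 MB, 1 MB left
memory block 4: place 41 MB, 23 MB left
memory block 5: place 60 MB, 4 MB left
memory block 6: place 33 MB, 31 MB left
memory block 6: place 31 MB, 0 MB left
memory block 7: place 49 MB, 15 MB left
Final memory blocks: [58] [14] [63] [41] [60] [33,31] [49].

7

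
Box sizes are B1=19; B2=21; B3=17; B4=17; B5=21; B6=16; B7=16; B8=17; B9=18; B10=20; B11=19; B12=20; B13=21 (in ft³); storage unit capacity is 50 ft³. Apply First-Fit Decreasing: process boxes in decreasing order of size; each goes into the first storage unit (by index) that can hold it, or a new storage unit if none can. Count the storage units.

Sorted descending: 21, 21, 21, 20, 20, 19, 19, 18, 17, 17, 17, 16, 16.
21 ft³ → storage unit 1 (remaining 29 ft³)
21 ft³ → storage unit 1 (remaining 8 ft³)
21 ft³ → storage unit 2 (remaining 29 ft³)
20 ft³ → storage unit 2 (remaining 9 ft³)
20 ft³ → storage unit 3 (remaining 30 ft³)
19 ft³ → storage unit 3 (remaining 11 ft³)
19 ft³ → storage unit 4 (remaining 31 ft³)
18 ft³ → storage unit 4 (remaining 13 ft³)
17 ft³ → storage unit 5 (remaining 33 ft³)
17 ft³ → storage unit 5 (remaining 16 ft³)
17 ft³ → storage unit 6 (remaining 33 ft³)
16 ft³ → storage unit 5 (remaining 0 ft³)
16 ft³ → storage unit 6 (remaining 17 ft³)

6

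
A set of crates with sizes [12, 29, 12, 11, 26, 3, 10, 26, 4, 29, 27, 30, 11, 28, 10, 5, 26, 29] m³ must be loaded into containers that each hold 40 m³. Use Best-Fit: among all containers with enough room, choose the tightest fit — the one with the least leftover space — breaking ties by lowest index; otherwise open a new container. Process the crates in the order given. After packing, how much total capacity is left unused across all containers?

72

12 m³ → container 1 (remaining 28 m³)
29 m³ → container 2 (remaining 11 m³)
12 m³ → container 1 (remaining 16 m³)
11 m³ → container 2 (remaining 0 m³)
26 m³ → container 3 (remaining 14 m³)
3 m³ → container 3 (remaining 11 m³)
10 m³ → container 3 (remaining 1 m³)
26 m³ → container 4 (remaining 14 m³)
4 m³ → container 4 (remaining 10 m³)
29 m³ → container 5 (remaining 11 m³)
27 m³ → container 6 (remaining 13 m³)
30 m³ → container 7 (remaining 10 m³)
11 m³ → container 5 (remaining 0 m³)
28 m³ → container 8 (remaining 12 m³)
10 m³ → container 4 (remaining 0 m³)
5 m³ → container 7 (remaining 5 m³)
26 m³ → container 9 (remaining 14 m³)
29 m³ → container 10 (remaining 11 m³)
10 containers × 40 m³ = 400 m³; used 328 m³; unused 72 m³.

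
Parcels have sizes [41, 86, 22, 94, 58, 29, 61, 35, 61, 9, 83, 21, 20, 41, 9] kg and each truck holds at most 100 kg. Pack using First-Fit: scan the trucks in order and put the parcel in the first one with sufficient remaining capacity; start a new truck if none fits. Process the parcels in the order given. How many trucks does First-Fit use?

Put 41 kg in truck 1; 59 kg remain.
Put 86 kg in truck 2; 14 kg remain.
Put 22 kg in truck 1; 37 kg remain.
Put 94 kg in truck 3; 6 kg remain.
Put 58 kg in truck 4; 42 kg remain.
Put 29 kg in truck 1; 8 kg remain.
Put 61 kg in truck 5; 39 kg remain.
Put 35 kg in truck 4; 7 kg remain.
Put 61 kg in truck 6; 39 kg remain.
Put 9 kg in truck 2; 5 kg remain.
Put 83 kg in truck 7; 17 kg remain.
Put 21 kg in truck 5; 18 kg remain.
Put 20 kg in truck 6; 19 kg remain.
Put 41 kg in truck 8; 59 kg remain.
Put 9 kg in truck 5; 9 kg remain.

8 trucks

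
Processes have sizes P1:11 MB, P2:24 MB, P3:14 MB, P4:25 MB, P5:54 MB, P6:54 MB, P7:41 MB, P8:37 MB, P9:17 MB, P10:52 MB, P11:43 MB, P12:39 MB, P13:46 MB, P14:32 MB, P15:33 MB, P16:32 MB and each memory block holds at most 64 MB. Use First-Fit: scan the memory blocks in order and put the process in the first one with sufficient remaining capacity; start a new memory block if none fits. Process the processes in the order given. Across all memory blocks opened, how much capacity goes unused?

150

memory block 1: place P1 (11 MB), 53 MB left
memory block 1: place P2 (24 MB), 29 MB left
memory block 1: place P3 (14 MB), 15 MB left
memory block 2: place P4 (25 MB), 39 MB left
memory block 3: place P5 (54 MB), 10 MB left
memory block 4: place P6 (54 MB), 10 MB left
memory block 5: place P7 (41 MB), 23 MB left
memory block 2: place P8 (37 MB), 2 MB left
memory block 5: place P9 (17 MB), 6 MB left
memory block 6: place P10 (52 MB), 12 MB left
memory block 7: place P11 (43 MB), 21 MB left
memory block 8: place P12 (39 MB), 25 MB left
memory block 9: place P13 (46 MB), 18 MB left
memory block 10: place P14 (32 MB), 32 MB left
memory block 11: place P15 (33 MB), 31 MB left
memory block 10: place P16 (32 MB), 0 MB left
11 memory blocks × 64 MB = 704 MB; used 554 MB; unused 150 MB.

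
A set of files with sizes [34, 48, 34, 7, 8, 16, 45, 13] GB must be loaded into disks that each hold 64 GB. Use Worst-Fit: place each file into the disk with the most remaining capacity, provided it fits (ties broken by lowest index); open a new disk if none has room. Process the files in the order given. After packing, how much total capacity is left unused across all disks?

51

Put 34 GB in disk 1; 30 GB remain.
Put 48 GB in disk 2; 16 GB remain.
Put 34 GB in disk 3; 30 GB remain.
Put 7 GB in disk 1; 23 GB remain.
Put 8 GB in disk 3; 22 GB remain.
Put 16 GB in disk 1; 7 GB remain.
Put 45 GB in disk 4; 19 GB remain.
Put 13 GB in disk 3; 9 GB remain.
4 disks × 64 GB = 256 GB; used 205 GB; unused 51 GB.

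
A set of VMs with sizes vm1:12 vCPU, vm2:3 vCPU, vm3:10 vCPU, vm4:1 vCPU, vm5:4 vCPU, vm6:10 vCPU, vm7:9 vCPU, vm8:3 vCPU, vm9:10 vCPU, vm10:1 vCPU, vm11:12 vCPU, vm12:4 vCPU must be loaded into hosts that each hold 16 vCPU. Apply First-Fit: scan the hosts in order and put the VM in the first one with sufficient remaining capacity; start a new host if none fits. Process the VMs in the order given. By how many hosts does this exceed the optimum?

0

First-Fit: [12,3,1] [10,4,1] [10,3] [9,4] [10] [12] → 6 hosts.
6 VMs exceed 8 vCPU (half the capacity), and no two of those can share a host, so at least 6 hosts are needed.
So 6 is already optimal.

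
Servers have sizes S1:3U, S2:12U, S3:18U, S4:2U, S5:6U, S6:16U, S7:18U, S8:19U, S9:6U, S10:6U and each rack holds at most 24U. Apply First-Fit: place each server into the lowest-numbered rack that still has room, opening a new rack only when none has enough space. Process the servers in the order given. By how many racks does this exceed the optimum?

0

First-Fit: [3,12,2,6] [18,6] [16,6] [18] [19] → 5 racks.
Total size 106U; any packing needs at least ⌈106/24⌉ = 5 racks.
So 5 is already optimal.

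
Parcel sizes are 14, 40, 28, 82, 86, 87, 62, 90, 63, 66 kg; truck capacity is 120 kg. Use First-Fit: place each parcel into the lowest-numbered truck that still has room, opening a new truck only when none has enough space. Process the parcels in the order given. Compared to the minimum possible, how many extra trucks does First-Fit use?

1

First-Fit: [14,40,28] [82] [86] [87] [62] [90] [63] [66] → 8 trucks.
7 parcels exceed 60 kg (half the capacity), and no two of those can share a truck, so at least 7 trucks are needed.
An optimal packing achieves that bound: [90,28] [87,14] [86] [82] [66,40] [63] [62] → 7 trucks.
Excess: 8 − 7 = 1.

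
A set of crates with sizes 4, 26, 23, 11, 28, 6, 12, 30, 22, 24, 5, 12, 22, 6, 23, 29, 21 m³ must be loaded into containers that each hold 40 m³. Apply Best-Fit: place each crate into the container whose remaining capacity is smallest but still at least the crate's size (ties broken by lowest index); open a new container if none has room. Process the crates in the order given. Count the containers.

10 containers

4 m³ → container 1 (remaining 36 m³)
26 m³ → container 1 (remaining 10 m³)
23 m³ → container 2 (remaining 17 m³)
11 m³ → container 2 (remaining 6 m³)
28 m³ → container 3 (remaining 12 m³)
6 m³ → container 2 (remaining 0 m³)
12 m³ → container 3 (remaining 0 m³)
30 m³ → container 4 (remaining 10 m³)
22 m³ → container 5 (remaining 18 m³)
24 m³ → container 6 (remaining 16 m³)
5 m³ → container 1 (remaining 5 m³)
12 m³ → container 6 (remaining 4 m³)
22 m³ → container 7 (remaining 18 m³)
6 m³ → container 4 (remaining 4 m³)
23 m³ → container 8 (remaining 17 m³)
29 m³ → container 9 (remaining 11 m³)
21 m³ → container 10 (remaining 19 m³)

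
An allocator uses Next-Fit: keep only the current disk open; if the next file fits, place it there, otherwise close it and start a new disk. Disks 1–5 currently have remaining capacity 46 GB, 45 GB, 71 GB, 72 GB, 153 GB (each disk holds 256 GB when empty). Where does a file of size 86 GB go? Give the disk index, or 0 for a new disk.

Next-Fit only looks at disk 5, which has 153 GB free.
86 GB fits there.

5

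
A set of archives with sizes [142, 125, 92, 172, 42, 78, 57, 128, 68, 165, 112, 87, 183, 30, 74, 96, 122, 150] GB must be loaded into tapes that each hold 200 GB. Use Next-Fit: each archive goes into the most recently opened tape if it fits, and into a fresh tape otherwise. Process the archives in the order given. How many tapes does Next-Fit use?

12

Put 142 GB in tape 1; 58 GB remain.
Put 125 GB in tape 2; 75 GB remain.
Put 92 GB in tape 3; 108 GB remain.
Put 172 GB in tape 4; 28 GB remain.
Put 42 GB in tape 5; 158 GB remain.
Put 78 GB in tape 5; 80 GB remain.
Put 57 GB in tape 5; 23 GB remain.
Put 128 GB in tape 6; 72 GB remain.
Put 68 GB in tape 6; 4 GB remain.
Put 165 GB in tape 7; 35 GB remain.
Put 112 GB in tape 8; 88 GB remain.
Put 87 GB in tape 8; 1 GB remain.
Put 183 GB in tape 9; 17 GB remain.
Put 30 GB in tape 10; 170 GB remain.
Put 74 GB in tape 10; 96 GB remain.
Put 96 GB in tape 10; 0 GB remain.
Put 122 GB in tape 11; 78 GB remain.
Put 150 GB in tape 12; 50 GB remain.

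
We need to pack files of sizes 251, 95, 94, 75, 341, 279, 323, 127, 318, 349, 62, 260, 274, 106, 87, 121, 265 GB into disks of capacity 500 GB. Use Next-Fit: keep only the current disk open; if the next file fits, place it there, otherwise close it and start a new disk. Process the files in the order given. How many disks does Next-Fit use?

disk 1: place 251 GB, 249 GB left
disk 1: place 95 GB, 154 GB left
disk 1: place 94 GB, 60 GB left
disk 2: place 75 GB, 425 GB left
disk 2: place 341 GB, 84 GB left
disk 3: place 279 GB, 221 GB left
disk 4: place 323 GB, 177 GB left
disk 4: place 127 GB, 50 GB left
disk 5: place 318 GB, 182 GB left
disk 6: place 349 GB, 151 GB left
disk 6: place 62 GB, 89 GB left
disk 7: place 260 GB, 240 GB left
disk 8: place 274 GB, 226 GB left
disk 8: place 106 GB, 120 GB left
disk 8: place 87 GB, 33 GB left
disk 9: place 121 GB, 379 GB left
disk 9: place 265 GB, 114 GB left

9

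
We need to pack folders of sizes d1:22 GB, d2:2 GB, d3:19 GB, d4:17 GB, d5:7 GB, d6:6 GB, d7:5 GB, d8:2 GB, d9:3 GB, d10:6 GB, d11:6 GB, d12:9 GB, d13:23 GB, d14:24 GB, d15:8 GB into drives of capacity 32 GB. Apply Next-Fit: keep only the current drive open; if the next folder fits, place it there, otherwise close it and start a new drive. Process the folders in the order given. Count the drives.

6

drive 1: place d1 (22 GB), 10 GB left
drive 1: place d2 (2 GB), 8 GB left
drive 2: place d3 (19 GB), 13 GB left
drive 3: place d4 (17 GB), 15 GB left
drive 3: place d5 (7 GB), 8 GB left
drive 3: place d6 (6 GB), 2 GB left
drive 4: place d7 (5 GB), 27 GB left
drive 4: place d8 (2 GB), 25 GB left
drive 4: place d9 (3 GB), 22 GB left
drive 4: place d10 (6 GB), 16 GB left
drive 4: place d11 (6 GB), 10 GB left
drive 4: place d12 (9 GB), 1 GB left
drive 5: place d13 (23 GB), 9 GB left
drive 6: place d14 (24 GB), 8 GB left
drive 6: place d15 (8 GB), 0 GB left
Final drives: [22,2] [19] [17,7,6] [5,2,3,6,6,9] [23] [24,8].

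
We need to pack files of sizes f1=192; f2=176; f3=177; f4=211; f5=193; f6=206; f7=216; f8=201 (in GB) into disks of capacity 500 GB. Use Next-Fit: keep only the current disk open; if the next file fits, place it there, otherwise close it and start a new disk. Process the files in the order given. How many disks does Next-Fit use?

4 disks

Put f1 (192 GB) in disk 1; 308 GB remain.
Put f2 (176 GB) in disk 1; 132 GB remain.
Put f3 (177 GB) in disk 2; 323 GB remain.
Put f4 (211 GB) in disk 2; 112 GB remain.
Put f5 (193 GB) in disk 3; 307 GB remain.
Put f6 (206 GB) in disk 3; 101 GB remain.
Put f7 (216 GB) in disk 4; 284 GB remain.
Put f8 (201 GB) in disk 4; 83 GB remain.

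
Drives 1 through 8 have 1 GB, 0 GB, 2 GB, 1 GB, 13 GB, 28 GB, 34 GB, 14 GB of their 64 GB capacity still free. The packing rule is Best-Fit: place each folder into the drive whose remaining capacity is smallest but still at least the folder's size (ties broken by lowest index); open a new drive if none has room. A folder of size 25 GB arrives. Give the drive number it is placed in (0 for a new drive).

6

Drives with room: drive 6 (28 GB), drive 7 (34 GB).
Tightest fit is drive 6 with 28 GB free.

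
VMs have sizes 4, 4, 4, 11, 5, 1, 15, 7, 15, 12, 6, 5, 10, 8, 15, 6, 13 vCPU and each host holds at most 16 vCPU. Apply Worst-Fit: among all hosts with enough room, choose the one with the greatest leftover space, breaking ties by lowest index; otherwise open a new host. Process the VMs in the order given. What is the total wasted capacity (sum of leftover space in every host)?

19

4 vCPU → host 1 (remaining 12 vCPU)
4 vCPU → host 1 (remaining 8 vCPU)
4 vCPU → host 1 (remaining 4 vCPU)
11 vCPU → host 2 (remaining 5 vCPU)
5 vCPU → host 2 (remaining 0 vCPU)
1 vCPU → host 1 (remaining 3 vCPU)
15 vCPU → host 3 (remaining 1 vCPU)
7 vCPU → host 4 (remaining 9 vCPU)
15 vCPU → host 5 (remaining 1 vCPU)
12 vCPU → host 6 (remaining 4 vCPU)
6 vCPU → host 4 (remaining 3 vCPU)
5 vCPU → host 7 (remaining 11 vCPU)
10 vCPU → host 7 (remaining 1 vCPU)
8 vCPU → host 8 (remaining 8 vCPU)
15 vCPU → host 9 (remaining 1 vCPU)
6 vCPU → host 8 (remaining 2 vCPU)
13 vCPU → host 10 (remaining 3 vCPU)
10 hosts × 16 vCPU = 160 vCPU; used 141 vCPU; unused 19 vCPU.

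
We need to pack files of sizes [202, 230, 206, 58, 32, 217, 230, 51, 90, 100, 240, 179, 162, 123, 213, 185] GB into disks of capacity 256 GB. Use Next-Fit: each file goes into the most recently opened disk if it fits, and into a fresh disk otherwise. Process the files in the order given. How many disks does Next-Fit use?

Put 202 GB in disk 1; 54 GB remain.
Put 230 GB in disk 2; 26 GB remain.
Put 206 GB in disk 3; 50 GB remain.
Put 58 GB in disk 4; 198 GB remain.
Put 32 GB in disk 4; 166 GB remain.
Put 217 GB in disk 5; 39 GB remain.
Put 230 GB in disk 6; 26 GB remain.
Put 51 GB in disk 7; 205 GB remain.
Put 90 GB in disk 7; 115 GB remain.
Put 100 GB in disk 7; 15 GB remain.
Put 240 GB in disk 8; 16 GB remain.
Put 179 GB in disk 9; 77 GB remain.
Put 162 GB in disk 10; 94 GB remain.
Put 123 GB in disk 11; 133 GB remain.
Put 213 GB in disk 12; 43 GB remain.
Put 185 GB in disk 13; 71 GB remain.

13 disks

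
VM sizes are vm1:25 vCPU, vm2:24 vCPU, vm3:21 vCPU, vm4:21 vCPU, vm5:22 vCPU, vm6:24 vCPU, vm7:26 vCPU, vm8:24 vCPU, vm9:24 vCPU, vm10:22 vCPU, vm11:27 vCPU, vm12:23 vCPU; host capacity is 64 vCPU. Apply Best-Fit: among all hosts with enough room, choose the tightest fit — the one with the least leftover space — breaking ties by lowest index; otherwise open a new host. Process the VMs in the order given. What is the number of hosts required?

host 1: place vm1 (25 vCPU), 39 vCPU left
host 1: place vm2 (24 vCPU), 15 vCPU left
host 2: place vm3 (21 vCPU), 43 vCPU left
host 2: place vm4 (21 vCPU), 22 vCPU left
host 2: place vm5 (22 vCPU), 0 vCPU left
host 3: place vm6 (24 vCPU), 40 vCPU left
host 3: place vm7 (26 vCPU), 14 vCPU left
host 4: place vm8 (24 vCPU), 40 vCPU left
host 4: place vm9 (24 vCPU), 16 vCPU left
host 5: place vm10 (22 vCPU), 42 vCPU left
host 5: place vm11 (27 vCPU), 15 vCPU left
host 6: place vm12 (23 vCPU), 41 vCPU left

6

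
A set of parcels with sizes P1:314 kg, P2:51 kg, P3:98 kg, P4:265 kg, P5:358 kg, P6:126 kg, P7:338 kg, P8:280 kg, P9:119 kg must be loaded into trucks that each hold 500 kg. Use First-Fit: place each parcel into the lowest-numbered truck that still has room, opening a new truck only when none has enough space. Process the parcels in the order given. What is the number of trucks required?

5

P1 (314 kg) → truck 1 (remaining 186 kg)
P2 (51 kg) → truck 1 (remaining 135 kg)
P3 (98 kg) → truck 1 (remaining 37 kg)
P4 (265 kg) → truck 2 (remaining 235 kg)
P5 (358 kg) → truck 3 (remaining 142 kg)
P6 (126 kg) → truck 2 (remaining 109 kg)
P7 (338 kg) → truck 4 (remaining 162 kg)
P8 (280 kg) → truck 5 (remaining 220 kg)
P9 (119 kg) → truck 3 (remaining 23 kg)
Final trucks: [314,51,98] [265,126] [358,119] [338] [280].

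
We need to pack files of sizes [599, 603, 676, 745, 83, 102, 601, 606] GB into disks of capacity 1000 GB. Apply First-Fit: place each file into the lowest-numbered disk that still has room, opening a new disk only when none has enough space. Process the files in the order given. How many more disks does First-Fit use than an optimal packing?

First-Fit: [599,83,102] [603] [676] [745] [601] [606] → 6 disks.
6 files exceed 500 GB (half the capacity), and no two of those can share a disk, so at least 6 disks are needed.
So 6 is already optimal.

0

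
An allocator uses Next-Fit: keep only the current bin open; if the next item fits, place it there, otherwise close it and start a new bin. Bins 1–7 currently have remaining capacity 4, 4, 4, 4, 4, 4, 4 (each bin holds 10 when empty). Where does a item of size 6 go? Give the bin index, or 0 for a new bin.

Next-Fit only looks at bin 7, which has 4 free.
6 does not fit, so a new bin is opened.

0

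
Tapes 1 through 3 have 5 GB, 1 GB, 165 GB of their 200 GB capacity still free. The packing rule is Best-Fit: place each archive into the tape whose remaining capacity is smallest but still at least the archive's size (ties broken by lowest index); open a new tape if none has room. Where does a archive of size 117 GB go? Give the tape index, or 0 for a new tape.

3

Tapes with room: tape 3 (165 GB).
Tightest fit is tape 3 with 165 GB free.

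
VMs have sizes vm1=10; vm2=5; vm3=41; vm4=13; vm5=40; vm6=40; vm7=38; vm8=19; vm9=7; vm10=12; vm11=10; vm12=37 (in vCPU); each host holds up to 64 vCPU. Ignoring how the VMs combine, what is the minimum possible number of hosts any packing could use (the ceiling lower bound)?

5 hosts

Total size = 10 + 5 + 41 + 13 + 40 + 40 + 38 + 19 + 7 + 12 + 10 + 37 = 272 vCPU.
⌈272 / 64⌉ = 5.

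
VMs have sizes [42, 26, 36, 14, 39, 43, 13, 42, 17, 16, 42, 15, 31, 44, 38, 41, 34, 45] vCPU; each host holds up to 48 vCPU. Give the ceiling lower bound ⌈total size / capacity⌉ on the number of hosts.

Total size = 42 + 26 + 36 + 14 + 39 + 43 + 13 + 42 + 17 + 16 + 42 + 15 + 31 + 44 + 38 + 41 + 34 + 45 = 578 vCPU.
⌈578 / 48⌉ = 13.

13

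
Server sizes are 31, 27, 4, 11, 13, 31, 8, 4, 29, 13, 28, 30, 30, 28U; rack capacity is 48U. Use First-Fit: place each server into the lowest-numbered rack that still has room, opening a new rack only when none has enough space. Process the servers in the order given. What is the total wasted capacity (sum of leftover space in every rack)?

97

rack 1: place 31U, 17U left
rack 2: place 27U, 21U left
rack 1: place 4U, 13U left
rack 1: place 11U, 2U left
rack 2: place 13U, 8U left
rack 3: place 31U, 17U left
rack 2: place 8U, 0U left
rack 3: place 4U, 13U left
rack 4: place 29U, 19U left
rack 3: place 13U, 0U left
rack 5: place 28U, 20U left
rack 6: place 30U, 18U left
rack 7: place 30U, 18U left
rack 8: place 28U, 20U left
8 racks × 48U = 384U; used 287U; unused 97U.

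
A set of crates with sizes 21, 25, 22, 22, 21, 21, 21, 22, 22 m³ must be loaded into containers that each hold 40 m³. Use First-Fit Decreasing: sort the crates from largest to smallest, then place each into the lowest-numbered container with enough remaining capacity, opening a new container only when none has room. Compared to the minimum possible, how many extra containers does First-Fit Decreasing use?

First-Fit Decreasing: [25] [22] [22] [22] [22] [21] [21] [21] [21] → 9 containers.
9 crates exceed 20 m³ (half the capacity), and no two of those can share a container, so at least 9 containers are needed.
So 9 is already optimal.

0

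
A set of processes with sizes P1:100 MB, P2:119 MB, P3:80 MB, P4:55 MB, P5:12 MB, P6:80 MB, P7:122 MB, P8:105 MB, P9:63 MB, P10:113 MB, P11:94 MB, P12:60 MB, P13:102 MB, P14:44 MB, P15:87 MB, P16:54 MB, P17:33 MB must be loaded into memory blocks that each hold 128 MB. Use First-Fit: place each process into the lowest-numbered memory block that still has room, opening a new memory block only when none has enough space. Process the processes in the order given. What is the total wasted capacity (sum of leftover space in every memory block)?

memory block 1: place P1 (100 MB), 28 MB left
memory block 2: place P2 (119 MB), 9 MB left
memory block 3: place P3 (80 MB), 48 MB left
memory block 4: place P4 (55 MB), 73 MB left
memory block 1: place P5 (12 MB), 16 MB left
memory block 5: place P6 (80 MB), 48 MB left
memory block 6: place P7 (122 MB), 6 MB left
memory block 7: place P8 (105 MB), 23 MB left
memory block 4: place P9 (63 MB), 10 MB left
memory block 8: place P10 (113 MB), 15 MB left
memory block 9: place P11 (94 MB), 34 MB left
memory block 10: place P12 (60 MB), 68 MB left
memory block 11: place P13 (102 MB), 26 MB left
memory block 3: place P14 (44 MB), 4 MB left
memory block 12: place P15 (87 MB), 41 MB left
memory block 10: place P16 (54 MB), 14 MB left
memory block 5: place P17 (33 MB), 15 MB left
12 memory blocks × 128 MB = 1536 MB; used 1323 MB; unused 213 MB.

213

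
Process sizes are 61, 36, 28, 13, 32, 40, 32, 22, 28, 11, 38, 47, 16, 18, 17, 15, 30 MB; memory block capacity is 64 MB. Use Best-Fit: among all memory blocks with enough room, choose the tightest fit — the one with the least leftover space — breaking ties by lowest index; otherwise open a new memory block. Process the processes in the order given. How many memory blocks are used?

memory block 1: place 61 MB, 3 MB left
memory block 2: place 36 MB, 28 MB left
memory block 2: place 28 MB, 0 MB left
memory block 3: place 13 MB, 51 MB left
memory block 3: place 32 MB, 19 MB left
memory block 4: place 40 MB, 24 MB left
memory block 5: place 32 MB, 32 MB left
memory block 4: place 22 MB, 2 MB left
memory block 5: place 28 MB, 4 MB left
memory block 3: place 11 MB, 8 MB left
memory block 6: place 38 MB, 26 MB left
memory block 7: place 47 MB, 17 MB left
memory block 7: place 16 MB, 1 MB left
memory block 6: place 18 MB, 8 MB left
memory block 8: place 17 MB, 47 MB left
memory block 8: place 15 MB, 32 MB left
memory block 8: place 30 MB, 2 MB left

8 memory blocks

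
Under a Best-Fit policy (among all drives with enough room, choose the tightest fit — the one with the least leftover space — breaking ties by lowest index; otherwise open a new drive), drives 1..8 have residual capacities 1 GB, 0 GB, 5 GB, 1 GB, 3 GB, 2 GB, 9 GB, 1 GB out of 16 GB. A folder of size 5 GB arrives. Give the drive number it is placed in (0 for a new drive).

Drives with room: drive 3 (5 GB), drive 7 (9 GB).
Tightest fit is drive 3 with 5 GB free.

3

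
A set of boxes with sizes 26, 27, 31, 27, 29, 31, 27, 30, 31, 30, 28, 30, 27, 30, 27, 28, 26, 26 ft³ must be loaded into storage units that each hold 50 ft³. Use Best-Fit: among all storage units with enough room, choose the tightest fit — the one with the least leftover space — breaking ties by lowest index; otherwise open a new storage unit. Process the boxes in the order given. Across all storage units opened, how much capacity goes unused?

389

storage unit 1: place 26 ft³, 24 ft³ left
storage unit 2: place 27 ft³, 23 ft³ left
storage unit 3: place 31 ft³, 19 ft³ left
storage unit 4: place 27 ft³, 23 ft³ left
storage unit 5: place 29 ft³, 21 ft³ left
storage unit 6: place 31 ft³, 19 ft³ left
storage unit 7: place 27 ft³, 23 ft³ left
storage unit 8: place 30 ft³, 20 ft³ left
storage unit 9: place 31 ft³, 19 ft³ left
storage unit 10: place 30 ft³, 20 ft³ left
storage unit 11: place 28 ft³, 22 ft³ left
storage unit 12: place 30 ft³, 20 ft³ left
storage unit 13: place 27 ft³, 23 ft³ left
storage unit 14: place 30 ft³, 20 ft³ left
storage unit 15: place 27 ft³, 23 ft³ left
storage unit 16: place 28 ft³, 22 ft³ left
storage unit 17: place 26 ft³, 24 ft³ left
storage unit 18: place 26 ft³, 24 ft³ left
18 storage units × 50 ft³ = 900 ft³; used 511 ft³; unused 389 ft³.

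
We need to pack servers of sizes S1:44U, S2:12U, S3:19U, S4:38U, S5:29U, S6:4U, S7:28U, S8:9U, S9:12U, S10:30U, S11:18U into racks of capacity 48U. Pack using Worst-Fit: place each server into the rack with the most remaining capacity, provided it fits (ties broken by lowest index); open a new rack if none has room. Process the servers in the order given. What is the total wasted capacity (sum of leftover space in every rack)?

45

S1 (44U) → rack 1 (remaining 4U)
S2 (12U) → rack 2 (remaining 36U)
S3 (19U) → rack 2 (remaining 17U)
S4 (38U) → rack 3 (remaining 10U)
S5 (29U) → rack 4 (remaining 19U)
S6 (4U) → rack 4 (remaining 15U)
S7 (28U) → rack 5 (remaining 20U)
S8 (9U) → rack 5 (remaining 11U)
S9 (12U) → rack 2 (remaining 5U)
S10 (30U) → rack 6 (remaining 18U)
S11 (18U) → rack 6 (remaining 0U)
6 racks × 48U = 288U; used 243U; unused 45U.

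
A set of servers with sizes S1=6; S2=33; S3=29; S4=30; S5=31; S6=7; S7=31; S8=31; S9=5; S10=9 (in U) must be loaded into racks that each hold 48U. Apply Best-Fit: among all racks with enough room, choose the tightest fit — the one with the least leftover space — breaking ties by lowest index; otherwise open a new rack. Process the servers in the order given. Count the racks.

6

S1 (6U) → rack 1 (remaining 42U)
S2 (33U) → rack 1 (remaining 9U)
S3 (29U) → rack 2 (remaining 19U)
S4 (30U) → rack 3 (remaining 18U)
S5 (31U) → rack 4 (remaining 17U)
S6 (7U) → rack 1 (remaining 2U)
S7 (31U) → rack 5 (remaining 17U)
S8 (31U) → rack 6 (remaining 17U)
S9 (5U) → rack 4 (remaining 12U)
S10 (9U) → rack 4 (remaining 3U)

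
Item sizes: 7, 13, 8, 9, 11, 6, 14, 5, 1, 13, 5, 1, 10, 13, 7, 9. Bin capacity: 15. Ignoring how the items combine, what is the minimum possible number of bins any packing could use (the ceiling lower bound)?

9 bins

Total size = 7 + 13 + 8 + 9 + 11 + 6 + 14 + 5 + 1 + 13 + 5 + 1 + 10 + 13 + 7 + 9 = 132.
⌈132 / 15⌉ = 9.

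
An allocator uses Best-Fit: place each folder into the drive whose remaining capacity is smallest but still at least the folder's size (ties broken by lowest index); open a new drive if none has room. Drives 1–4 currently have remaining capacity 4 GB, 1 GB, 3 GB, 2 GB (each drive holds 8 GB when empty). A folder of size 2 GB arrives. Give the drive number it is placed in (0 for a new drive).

4

Drives with room: drive 1 (4 GB), drive 3 (3 GB), drive 4 (2 GB).
Tightest fit is drive 4 with 2 GB free.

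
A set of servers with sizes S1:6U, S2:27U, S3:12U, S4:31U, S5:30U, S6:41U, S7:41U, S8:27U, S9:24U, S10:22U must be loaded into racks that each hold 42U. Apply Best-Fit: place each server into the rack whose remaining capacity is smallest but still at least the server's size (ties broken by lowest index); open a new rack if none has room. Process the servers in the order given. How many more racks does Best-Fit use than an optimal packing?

0

Best-Fit: [6,27] [12,30] [31] [41] [41] [27] [24] [22] → 8 racks.
8 servers exceed 21U (half the capacity), and no two of those can share a rack, so at least 8 racks are needed.
So 8 is already optimal.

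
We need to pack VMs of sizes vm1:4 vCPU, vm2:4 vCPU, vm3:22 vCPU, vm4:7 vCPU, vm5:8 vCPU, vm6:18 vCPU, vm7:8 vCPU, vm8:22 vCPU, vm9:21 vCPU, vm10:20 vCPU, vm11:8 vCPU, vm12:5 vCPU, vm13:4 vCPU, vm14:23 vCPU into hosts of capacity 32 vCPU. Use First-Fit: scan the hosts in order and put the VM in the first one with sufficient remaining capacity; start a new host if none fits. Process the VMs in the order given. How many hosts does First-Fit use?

7 hosts

Put vm1 (4 vCPU) in host 1; 28 vCPU remain.
Put vm2 (4 vCPU) in host 1; 24 vCPU remain.
Put vm3 (22 vCPU) in host 1; 2 vCPU remain.
Put vm4 (7 vCPU) in host 2; 25 vCPU remain.
Put vm5 (8 vCPU) in host 2; 17 vCPU remain.
Put vm6 (18 vCPU) in host 3; 14 vCPU remain.
Put vm7 (8 vCPU) in host 2; 9 vCPU remain.
Put vm8 (22 vCPU) in host 4; 10 vCPU remain.
Put vm9 (21 vCPU) in host 5; 11 vCPU remain.
Put vm10 (20 vCPU) in host 6; 12 vCPU remain.
Put vm11 (8 vCPU) in host 2; 1 vCPU remain.
Put vm12 (5 vCPU) in host 3; 9 vCPU remain.
Put vm13 (4 vCPU) in host 3; 5 vCPU remain.
Put vm14 (23 vCPU) in host 7; 9 vCPU remain.
Final hosts: [4,4,22] [7,8,8,8] [18,5,4] [22] [21] [20] [23].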